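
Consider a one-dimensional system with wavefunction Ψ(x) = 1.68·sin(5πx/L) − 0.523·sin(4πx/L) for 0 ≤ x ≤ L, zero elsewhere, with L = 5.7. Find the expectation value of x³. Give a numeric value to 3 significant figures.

⟨x³⟩ = ∫ x³·|Ψ|² dx / ∫|Ψ|² dx (integrals over the domain).
On 0 ≤ x ≤ L (j ≠ l): ∫sin²(jπx/L) dx = L/2, ∫sin(jπx/L)·sin(lπx/L) dx = 0; diagonal moments ∫x·sin²(jπx/L) dx = L²/4, ∫x²·sin²(jπx/L) dx = L³·(1/6 − 1/(4j²π²)); cross terms ∫x·sin(jπx/L)·sin(lπx/L) dx = 0 for j + l even and −4jlL²/(π²(j² − l²)²) for j + l odd, ∫x²·sin(jπx/L)·sin(lπx/L) dx = (−1)^(j+l)·4jlL³/(π²(j² − l²)²); higher powers the same way via product-to-sum and parts.
State is unnormalized: ∫|Ψ|² dx = 8.8234, and ∫Ψ*·x³·Ψ dx = 567.50, so ⟨x³⟩ = 567.50 / 8.8234.
⟨x³⟩ = 64.317.

64.3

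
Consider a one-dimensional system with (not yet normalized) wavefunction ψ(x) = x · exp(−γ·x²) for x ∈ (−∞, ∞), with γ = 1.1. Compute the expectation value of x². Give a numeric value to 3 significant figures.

0.682

⟨x²⟩ = ∫ x²·|ψ|² dx / ∫|ψ|² dx (integrals over the domain).
Expand each integrand as polynomial × e^(−2γx²) and use ∫x^(2j)·e^(−2γx²) dx = (2j−1)!!/(4γ)^j · √(π/(2γ)), odd powers → 0; here √(π/(2γ)) = 1.1950.
State is unnormalized: ∫|ψ|² dx = 0.27159, and ∫ψ*·x²·ψ dx = 0.18517, so ⟨x²⟩ = 0.18517 / 0.27159.
⟨x²⟩ = 0.68182.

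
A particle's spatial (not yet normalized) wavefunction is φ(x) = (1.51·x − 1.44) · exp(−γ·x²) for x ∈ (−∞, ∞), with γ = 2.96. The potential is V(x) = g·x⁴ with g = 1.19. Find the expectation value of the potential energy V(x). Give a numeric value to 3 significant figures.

0.0341

⟨V⟩ = ∫ V(x)·|φ|² dx / ∫|φ|² dx.
Expand each integrand as polynomial × e^(−2γx²) and use ∫x^(2j)·e^(−2γx²) dx = (2j−1)!!/(4γ)^j · √(π/(2γ)), odd powers → 0; here √(π/(2γ)) = 0.72847.
State is unnormalized: ∫|φ|² dx = 1.6509, and ∫φ*·V(x)·φ dx = 0.056331, so ⟨V⟩ = 0.056331 / 1.6509.
⟨V⟩ = 0.034123.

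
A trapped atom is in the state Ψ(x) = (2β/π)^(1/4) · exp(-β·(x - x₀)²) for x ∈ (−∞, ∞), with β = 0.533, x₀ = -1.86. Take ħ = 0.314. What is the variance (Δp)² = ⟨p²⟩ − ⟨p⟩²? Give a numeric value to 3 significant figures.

Compute ⟨p⟩ and ⟨p²⟩ separately; (Δp)² = ⟨p²⟩ − ⟨p⟩².
Gaussian moments (u = x − x₀): ∫u^(2j)·e^(−2βu²) du = (2j−1)!!/(4β)^j · √(π/(2β)), odd powers integrate to 0; here √(π/(2β)) = 1.7167. Derivatives: d/dx e^(−βu²) = −2βu·e^(−βu²), d²/dx² e^(−βu²) = (4β²u² − 2β)·e^(−βu²).
⟨p⟩ = 0.0000 and ⟨p²⟩ = 0.052552.
(Δp)² = 0.052552 − (0.0000)² = 0.052552.

0.0526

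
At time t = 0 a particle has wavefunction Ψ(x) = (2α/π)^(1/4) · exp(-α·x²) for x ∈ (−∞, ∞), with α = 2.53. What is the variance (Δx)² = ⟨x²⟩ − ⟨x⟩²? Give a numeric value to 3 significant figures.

Compute ⟨x⟩ and ⟨x²⟩ separately, then (Δx)² = ⟨x²⟩ − ⟨x⟩².
Gaussian moments: ∫x^(2j)·e^(−2αx²) dx = (2j−1)!!/(4α)^j · √(π/(2α)), odd powers integrate to 0; here √(π/(2α)) = 0.78795.
⟨x⟩ = 0.0000 and ⟨x²⟩ = 0.098814.
(Δx)² = 0.098814 − (0.0000)² = 0.098814.

0.0988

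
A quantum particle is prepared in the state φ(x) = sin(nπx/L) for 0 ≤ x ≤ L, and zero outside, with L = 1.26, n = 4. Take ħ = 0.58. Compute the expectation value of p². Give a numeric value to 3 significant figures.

p² φ = −ħ² d²φ/dx²; ⟨p²⟩ = −ħ² ∫ φ*·φ'' dx / ∫|φ|² dx.
d/dx sin(nπx/L) = (nπ/L)·cos(nπx/L) and d²/dx² sin(nπx/L) = −(nπ/L)²·sin(nπx/L); on 0 ≤ x ≤ L, ∫sin²(nπx/L) dx = L/2 and ∫sin(nπx/L)·cos(nπx/L) dx = 0.
State is unnormalized: ∫|φ|² dx = 0.63000, and ∫φ*·(−ħ² φ'') dx = 21.080, so ⟨p²⟩ = 21.080 / 0.63000.
⟨p²⟩ = 33.461.

33.5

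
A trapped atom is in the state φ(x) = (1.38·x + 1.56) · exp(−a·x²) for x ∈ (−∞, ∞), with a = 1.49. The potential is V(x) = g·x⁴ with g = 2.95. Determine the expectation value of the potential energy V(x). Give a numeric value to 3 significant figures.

⟨V⟩ = ∫ V(x)·|φ|² dx / ∫|φ|² dx.
Expand each integrand as polynomial × e^(−2ax²) and use ∫x^(2j)·e^(−2ax²) dx = (2j−1)!!/(4a)^j · √(π/(2a)), odd powers → 0; here √(π/(2a)) = 1.0268.
State is unnormalized: ∫|φ|² dx = 2.8268, and ∫φ*·V(x)·φ dx = 1.0312, so ⟨V⟩ = 1.0312 / 2.8268.
⟨V⟩ = 0.36481.

0.365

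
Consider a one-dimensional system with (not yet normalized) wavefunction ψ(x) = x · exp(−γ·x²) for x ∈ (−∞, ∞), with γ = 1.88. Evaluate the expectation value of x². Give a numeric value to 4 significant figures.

0.3989

⟨x²⟩ = ∫ x²·|ψ|² dx / ∫|ψ|² dx (integrals over the domain).
Expand each integrand as polynomial × e^(−2γx²) and use ∫x^(2j)·e^(−2γx²) dx = (2j−1)!!/(4γ)^j · √(π/(2γ)), odd powers → 0; here √(π/(2γ)) = 0.91407.
State is unnormalized: ∫|ψ|² dx = 0.12155, and ∫ψ*·x²·ψ dx = 0.048492, so ⟨x²⟩ = 0.048492 / 0.12155.
⟨x²⟩ = 0.39894.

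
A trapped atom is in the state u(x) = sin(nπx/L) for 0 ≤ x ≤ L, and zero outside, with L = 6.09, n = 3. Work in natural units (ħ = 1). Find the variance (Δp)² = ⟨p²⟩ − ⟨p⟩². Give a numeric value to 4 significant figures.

2.395

Compute ⟨p⟩ and ⟨p²⟩ separately; (Δp)² = ⟨p²⟩ − ⟨p⟩².
d/dx sin(nπx/L) = (nπ/L)·cos(nπx/L) and d²/dx² sin(nπx/L) = −(nπ/L)²·sin(nπx/L); on 0 ≤ x ≤ L, ∫sin²(nπx/L) dx = L/2 and ∫sin(nπx/L)·cos(nπx/L) dx = 0.
Normalization: ∫|u|² dx = 3.0450.
⟨p⟩ = 0.0000 and ⟨p²⟩ = 2.3950.
(Δp)² = 2.3950 − (0.0000)² = 2.3950.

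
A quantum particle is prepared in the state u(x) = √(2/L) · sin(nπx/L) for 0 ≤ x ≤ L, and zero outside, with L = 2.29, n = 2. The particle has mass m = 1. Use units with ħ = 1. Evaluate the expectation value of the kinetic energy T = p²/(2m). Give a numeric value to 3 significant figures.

3.76

T = −(ħ²/2m) d²/dx², so ⟨T⟩ = −(ħ²/2m) ∫ u*·u'' dx; with m = 1.
d/dx sin(nπx/L) = (nπ/L)·cos(nπx/L) and d²/dx² sin(nπx/L) = −(nπ/L)²·sin(nπx/L); on 0 ≤ x ≤ L, ∫sin²(nπx/L) dx = L/2 and ∫sin(nπx/L)·cos(nπx/L) dx = 0.
⟨T⟩ = 3.7641.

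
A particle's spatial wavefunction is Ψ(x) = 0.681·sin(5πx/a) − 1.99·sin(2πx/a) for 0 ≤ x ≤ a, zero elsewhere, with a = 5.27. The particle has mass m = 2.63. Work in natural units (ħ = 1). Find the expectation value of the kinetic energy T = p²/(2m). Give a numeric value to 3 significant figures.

0.419

T = −(ħ²/2m) d²/dx², so ⟨T⟩ = −(ħ²/2m) ∫ Ψ*·Ψ'' dx / ∫|Ψ|² dx; with m = 2.63.
d²/dx² sin(jπx/a) = −(jπ/a)²·sin(jπx/a); on 0 ≤ x ≤ a, ∫sin²(jπx/a) dx = a/2 and ∫sin(jπx/a)·sin(lπx/a) dx = 0 for j ≠ l, so only diagonal terms survive in ∫|Ψ|² and ∫Ψ·Ψ″; ∫Ψ·Ψ′ dx = [Ψ²/2] between the walls = 0.
State is unnormalized: ∫|Ψ|² dx = 11.657, and ∫Ψ*·(−ħ²/2m · Ψ'') dx = 4.8839, so ⟨T⟩ = 4.8839 / 11.657.
⟨T⟩ = 0.41897.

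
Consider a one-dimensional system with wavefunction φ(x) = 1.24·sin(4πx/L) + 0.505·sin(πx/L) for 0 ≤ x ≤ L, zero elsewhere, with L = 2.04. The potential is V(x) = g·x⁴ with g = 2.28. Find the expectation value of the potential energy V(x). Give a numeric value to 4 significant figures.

⟨V⟩ = ∫ V(x)·|φ|² dx / ∫|φ|² dx.
On 0 ≤ x ≤ L (j ≠ l): ∫sin²(jπx/L) dx = L/2, ∫sin(jπx/L)·sin(lπx/L) dx = 0; diagonal moments ∫x·sin²(jπx/L) dx = L²/4, ∫x²·sin²(jπx/L) dx = L³·(1/6 − 1/(4j²π²)); cross terms ∫x·sin(jπx/L)·sin(lπx/L) dx = 0 for j + l even and −4jlL²/(π²(j² − l²)²) for j + l odd, ∫x²·sin(jπx/L)·sin(lπx/L) dx = (−1)^(j+l)·4jlL³/(π²(j² − l²)²); higher powers the same way via product-to-sum and parts.
State is unnormalized: ∫|φ|² dx = 1.8285, and ∫φ*·V(x)·φ dx = 11.849, so ⟨V⟩ = 11.849 / 1.8285.
⟨V⟩ = 6.4803.

6.480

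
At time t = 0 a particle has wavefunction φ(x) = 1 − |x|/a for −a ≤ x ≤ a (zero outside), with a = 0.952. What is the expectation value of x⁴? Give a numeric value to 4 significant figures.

⟨x⁴⟩ = ∫ x⁴·|φ|² dx / ∫|φ|² dx (integrals over the domain).
φ is even, so ∫ over [−a, a] = 2∫₀ᵃ with φ = 1 − x/a there: ∫₀ᵃ (1 − x/a)² dx = a/3, ∫₀ᵃ x²(1 − x/a)² dx = a³/30, ∫₀ᵃ x⁴(1 − x/a)² dx = a⁵/105.
State is unnormalized: ∫|φ|² dx = 0.63467, and ∫φ*·x⁴·φ dx = 0.014894, so ⟨x⁴⟩ = 0.014894 / 0.63467.
⟨x⁴⟩ = 0.023468.

0.02347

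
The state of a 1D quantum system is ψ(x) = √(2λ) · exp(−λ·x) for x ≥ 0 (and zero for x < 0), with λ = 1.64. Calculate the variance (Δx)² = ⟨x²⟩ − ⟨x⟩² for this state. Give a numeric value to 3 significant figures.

0.0930

Compute ⟨x⟩ and ⟨x²⟩ separately, then (Δx)² = ⟨x²⟩ − ⟨x⟩².
Every integrand reduces to terms xʲ·e^(−2λx) on [0, ∞); use ∫₀^∞ xʲ·e^(−2λx) dx = j!/(2λ)^(j+1).
⟨x⟩ = 0.30488 and ⟨x²⟩ = 0.18590.
(Δx)² = 0.18590 − (0.30488)² = 0.092951.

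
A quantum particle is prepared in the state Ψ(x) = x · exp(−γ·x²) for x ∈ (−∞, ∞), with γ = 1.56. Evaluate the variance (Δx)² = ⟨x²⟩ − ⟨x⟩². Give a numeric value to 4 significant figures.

0.4808

Compute ⟨x⟩ and ⟨x²⟩ separately, then (Δx)² = ⟨x²⟩ − ⟨x⟩².
Expand each integrand as polynomial × e^(−2γx²) and use ∫x^(2j)·e^(−2γx²) dx = (2j−1)!!/(4γ)^j · √(π/(2γ)), odd powers → 0; here √(π/(2γ)) = 1.0035.
Normalization: ∫|Ψ|² dx = 0.16081.
⟨x⟩ = 0.0000 and ⟨x²⟩ = 0.48077.
(Δx)² = 0.48077 − (0.0000)² = 0.48077.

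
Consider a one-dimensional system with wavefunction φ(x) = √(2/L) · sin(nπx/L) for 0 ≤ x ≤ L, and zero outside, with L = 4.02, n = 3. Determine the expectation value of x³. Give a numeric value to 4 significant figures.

⟨x³⟩ = ∫ x³·|φ|² dx (integrals over the domain).
With sin²θ = (1 − cos2θ)/2 on 0 ≤ x ≤ L: ∫sin²(nπx/L) dx = L/2, ∫x·sin²(nπx/L) dx = L²/4, ∫x²·sin²(nπx/L) dx = L³·(1/6 − 1/(4n²π²)); higher powers xᵏ the same way, integrating xᵏ·cos(2nπx/L) by parts.
⟨x³⟩ = 15.693.

15.69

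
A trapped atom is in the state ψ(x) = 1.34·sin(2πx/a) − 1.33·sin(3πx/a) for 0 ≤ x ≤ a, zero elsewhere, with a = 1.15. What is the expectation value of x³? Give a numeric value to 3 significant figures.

⟨x³⟩ = ∫ x³·|ψ|² dx / ∫|ψ|² dx (integrals over the domain).
On 0 ≤ x ≤ a (j ≠ l): ∫sin²(jπx/a) dx = a/2, ∫sin(jπx/a)·sin(lπx/a) dx = 0; diagonal moments ∫x·sin²(jπx/a) dx = a²/4, ∫x²·sin²(jπx/a) dx = a³·(1/6 − 1/(4j²π²)); cross terms ∫x·sin(jπx/a)·sin(lπx/a) dx = 0 for j + l even and −4jla²/(π²(j² − l²)²) for j + l odd, ∫x²·sin(jπx/a)·sin(lπx/a) dx = (−1)^(j+l)·4jla³/(π²(j² − l²)²); higher powers the same way via product-to-sum and parts.
State is unnormalized: ∫|ψ|² dx = 2.0496, and ∫ψ*·x³·ψ dx = 1.2626, so ⟨x³⟩ = 1.2626 / 2.0496.
⟨x³⟩ = 0.61602.

0.616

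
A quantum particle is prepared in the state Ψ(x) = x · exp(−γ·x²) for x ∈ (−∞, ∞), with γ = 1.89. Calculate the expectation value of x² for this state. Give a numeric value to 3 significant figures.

0.397

⟨x²⟩ = ∫ x²·|Ψ|² dx / ∫|Ψ|² dx (integrals over the domain).
Expand each integrand as polynomial × e^(−2γx²) and use ∫x^(2j)·e^(−2γx²) dx = (2j−1)!!/(4γ)^j · √(π/(2γ)), odd powers → 0; here √(π/(2γ)) = 0.91165.
State is unnormalized: ∫|Ψ|² dx = 0.12059, and ∫Ψ*·x²·Ψ dx = 0.047853, so ⟨x²⟩ = 0.047853 / 0.12059.
⟨x²⟩ = 0.39683.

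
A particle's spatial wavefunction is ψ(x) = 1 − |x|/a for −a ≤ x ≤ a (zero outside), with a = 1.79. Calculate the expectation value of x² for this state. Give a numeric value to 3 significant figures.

⟨x²⟩ = ∫ x²·|ψ|² dx / ∫|ψ|² dx (integrals over the domain).
ψ is even, so ∫ over [−a, a] = 2∫₀ᵃ with ψ = 1 − x/a there: ∫₀ᵃ (1 − x/a)² dx = a/3, ∫₀ᵃ x²(1 − x/a)² dx = a³/30, ∫₀ᵃ x⁴(1 − x/a)² dx = a⁵/105.
State is unnormalized: ∫|ψ|² dx = 1.1933, and ∫ψ*·x²·ψ dx = 0.38236, so ⟨x²⟩ = 0.38236 / 1.1933.
⟨x²⟩ = 0.32041.

0.320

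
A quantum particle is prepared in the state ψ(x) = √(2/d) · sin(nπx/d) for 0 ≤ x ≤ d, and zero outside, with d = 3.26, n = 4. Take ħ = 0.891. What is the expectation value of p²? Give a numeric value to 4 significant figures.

p² ψ = −ħ² d²ψ/dx²; ⟨p²⟩ = −ħ² ∫ ψ*·ψ'' dx.
d/dx sin(nπx/d) = (nπ/d)·cos(nπx/d) and d²/dx² sin(nπx/d) = −(nπ/d)²·sin(nπx/d); on 0 ≤ x ≤ d, ∫sin²(nπx/d) dx = d/2 and ∫sin(nπx/d)·cos(nπx/d) dx = 0.
⟨p²⟩ = 11.796.

11.80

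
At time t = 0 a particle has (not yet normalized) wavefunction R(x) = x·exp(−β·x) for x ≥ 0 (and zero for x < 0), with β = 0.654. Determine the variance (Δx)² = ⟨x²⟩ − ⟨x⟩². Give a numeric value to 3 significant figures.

Compute ⟨x⟩ and ⟨x²⟩ separately, then (Δx)² = ⟨x²⟩ − ⟨x⟩².
Every integrand reduces to terms xʲ·e^(−2βx) on [0, ∞); use ∫₀^∞ xʲ·e^(−2βx) dx = j!/(2β)^(j+1).
Normalization: ∫|R|² dx = 0.89373.
⟨x⟩ = 2.2936 and ⟨x²⟩ = 7.0140.
(Δx)² = 7.0140 − (2.2936)² = 1.7535.

1.75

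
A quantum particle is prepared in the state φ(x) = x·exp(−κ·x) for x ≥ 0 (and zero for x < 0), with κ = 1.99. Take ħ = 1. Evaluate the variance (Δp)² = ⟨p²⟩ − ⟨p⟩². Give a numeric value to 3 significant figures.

3.96

Compute ⟨p⟩ and ⟨p²⟩ separately; (Δp)² = ⟨p²⟩ − ⟨p⟩².
Differentiate x·exp(−κ·x) with the product rule; every integrand then reduces to terms xʲ·e^(−2κx) on [0, ∞), with ∫₀^∞ xʲ·e^(−2κx) dx = j!/(2κ)^(j+1).
Normalization: ∫|φ|² dx = 0.031723.
⟨p⟩ = 0.0000 and ⟨p²⟩ = 3.9601.
(Δp)² = 3.9601 − (0.0000)² = 3.9601.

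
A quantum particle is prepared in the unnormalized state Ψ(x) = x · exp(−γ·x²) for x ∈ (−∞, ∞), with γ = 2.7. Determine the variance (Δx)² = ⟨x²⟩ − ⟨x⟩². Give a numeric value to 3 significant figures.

Compute ⟨x⟩ and ⟨x²⟩ separately, then (Δx)² = ⟨x²⟩ − ⟨x⟩².
Expand each integrand as polynomial × e^(−2γx²) and use ∫x^(2j)·e^(−2γx²) dx = (2j−1)!!/(4γ)^j · √(π/(2γ)), odd powers → 0; here √(π/(2γ)) = 0.76274.
Normalization: ∫|Ψ|² dx = 0.070624.
⟨x⟩ = 0.0000 and ⟨x²⟩ = 0.27778.
(Δx)² = 0.27778 − (0.0000)² = 0.27778.

0.278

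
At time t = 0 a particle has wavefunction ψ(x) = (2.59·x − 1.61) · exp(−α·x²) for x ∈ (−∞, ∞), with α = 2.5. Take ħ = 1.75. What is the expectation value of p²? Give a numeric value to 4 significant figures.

10.80

p² ψ = −ħ² d²ψ/dx²; ⟨p²⟩ = −ħ² ∫ ψ*·ψ'' dx / ∫|ψ|² dx.
Expand each integrand as polynomial × e^(−2αx²) and use ∫x^(2j)·e^(−2αx²) dx = (2j−1)!!/(4α)^j · √(π/(2α)), odd powers → 0; here √(π/(2α)) = 0.79267. Differentiate with the product rule, d/dx e^(−αx²) = −2αx·e^(−αx²).
State is unnormalized: ∫|ψ|² dx = 2.5864, and ∫ψ*·(−ħ² ψ'') dx = 27.944, so ⟨p²⟩ = 27.944 / 2.5864.
⟨p²⟩ = 10.804.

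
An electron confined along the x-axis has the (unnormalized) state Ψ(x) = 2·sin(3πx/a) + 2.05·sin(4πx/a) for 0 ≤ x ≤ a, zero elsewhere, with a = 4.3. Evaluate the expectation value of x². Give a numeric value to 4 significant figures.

2.413

⟨x²⟩ = ∫ x²·|Ψ|² dx / ∫|Ψ|² dx (integrals over the domain).
On 0 ≤ x ≤ a (j ≠ l): ∫sin²(jπx/a) dx = a/2, ∫sin(jπx/a)·sin(lπx/a) dx = 0; diagonal moments ∫x·sin²(jπx/a) dx = a²/4, ∫x²·sin²(jπx/a) dx = a³·(1/6 − 1/(4j²π²)); cross terms ∫x·sin(jπx/a)·sin(lπx/a) dx = 0 for j + l even and −4jla²/(π²(j² − l²)²) for j + l odd, ∫x²·sin(jπx/a)·sin(lπx/a) dx = (−1)^(j+l)·4jla³/(π²(j² − l²)²); higher powers the same way via product-to-sum and parts.
State is unnormalized: ∫|Ψ|² dx = 17.635, and ∫Ψ*·x²·Ψ dx = 42.560, so ⟨x²⟩ = 42.560 / 17.635.
⟨x²⟩ = 2.4133.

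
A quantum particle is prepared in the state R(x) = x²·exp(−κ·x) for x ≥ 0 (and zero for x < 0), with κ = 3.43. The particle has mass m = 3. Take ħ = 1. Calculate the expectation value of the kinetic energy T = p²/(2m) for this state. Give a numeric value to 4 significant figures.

0.6536

T = −(ħ²/2m) d²/dx², so ⟨T⟩ = −(ħ²/2m) ∫ R*·R'' dx / ∫|R|² dx; with m = 3.
Differentiate x²·exp(−κ·x) with the product rule; every integrand then reduces to terms xʲ·e^(−2κx) on [0, ∞), with ∫₀^∞ xʲ·e^(−2κx) dx = j!/(2κ)^(j+1).
State is unnormalized: ∫|R|² dx = 0.0015798, and ∫R*·(−ħ²/2m · R'') dx = 0.0010325, so ⟨T⟩ = 0.0010325 / 0.0015798.
⟨T⟩ = 0.65361.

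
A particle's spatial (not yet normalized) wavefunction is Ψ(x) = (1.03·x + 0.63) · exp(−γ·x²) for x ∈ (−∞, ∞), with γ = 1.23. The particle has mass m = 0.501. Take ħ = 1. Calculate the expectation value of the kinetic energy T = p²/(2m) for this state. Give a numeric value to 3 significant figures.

T = −(ħ²/2m) d²/dx², so ⟨T⟩ = −(ħ²/2m) ∫ Ψ*·Ψ'' dx / ∫|Ψ|² dx; with m = 0.501.
Expand each integrand as polynomial × e^(−2γx²) and use ∫x^(2j)·e^(−2γx²) dx = (2j−1)!!/(4γ)^j · √(π/(2γ)), odd powers → 0; here √(π/(2γ)) = 1.1301. Differentiate with the product rule, d/dx e^(−γx²) = −2γx·e^(−γx²).
State is unnormalized: ∫|Ψ|² dx = 0.69221, and ∫Ψ*·(−ħ²/2m · Ψ'') dx = 1.4480, so ⟨T⟩ = 1.4480 / 0.69221.
⟨T⟩ = 2.0918.

2.09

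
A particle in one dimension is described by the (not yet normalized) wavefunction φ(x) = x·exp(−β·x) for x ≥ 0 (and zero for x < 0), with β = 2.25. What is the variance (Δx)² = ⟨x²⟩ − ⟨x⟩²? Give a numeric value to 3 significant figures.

Compute ⟨x⟩ and ⟨x²⟩ separately, then (Δx)² = ⟨x²⟩ − ⟨x⟩².
Every integrand reduces to terms xʲ·e^(−2βx) on [0, ∞); use ∫₀^∞ xʲ·e^(−2βx) dx = j!/(2β)^(j+1).
Normalization: ∫|φ|² dx = 0.021948.
⟨x⟩ = 0.66667 and ⟨x²⟩ = 0.59259.
(Δx)² = 0.59259 − (0.66667)² = 0.14815.

0.148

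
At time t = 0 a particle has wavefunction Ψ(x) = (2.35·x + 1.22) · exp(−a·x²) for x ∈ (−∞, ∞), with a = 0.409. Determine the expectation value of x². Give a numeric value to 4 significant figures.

⟨x²⟩ = ∫ x²·|Ψ|² dx / ∫|Ψ|² dx (integrals over the domain).
Expand each integrand as polynomial × e^(−2ax²) and use ∫x^(2j)·e^(−2ax²) dx = (2j−1)!!/(4a)^j · √(π/(2a)), odd powers → 0; here √(π/(2a)) = 1.9597.
State is unnormalized: ∫|Ψ|² dx = 9.5322, and ∫Ψ*·x²·Ψ dx = 13.914, so ⟨x²⟩ = 13.914 / 9.5322.
⟨x²⟩ = 1.4597.

1.460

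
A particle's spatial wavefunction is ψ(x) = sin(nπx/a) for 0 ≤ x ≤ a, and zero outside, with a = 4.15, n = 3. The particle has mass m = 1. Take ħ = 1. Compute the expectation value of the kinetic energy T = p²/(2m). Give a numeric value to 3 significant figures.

2.58

T = −(ħ²/2m) d²/dx², so ⟨T⟩ = −(ħ²/2m) ∫ ψ*·ψ'' dx / ∫|ψ|² dx; with m = 1.
d/dx sin(nπx/a) = (nπ/a)·cos(nπx/a) and d²/dx² sin(nπx/a) = −(nπ/a)²·sin(nπx/a); on 0 ≤ x ≤ a, ∫sin²(nπx/a) dx = a/2 and ∫sin(nπx/a)·cos(nπx/a) dx = 0.
State is unnormalized: ∫|ψ|² dx = 2.0750, and ∫ψ*·(−ħ²/2m · ψ'') dx = 5.3510, so ⟨T⟩ = 5.3510 / 2.0750.
⟨T⟩ = 2.5788.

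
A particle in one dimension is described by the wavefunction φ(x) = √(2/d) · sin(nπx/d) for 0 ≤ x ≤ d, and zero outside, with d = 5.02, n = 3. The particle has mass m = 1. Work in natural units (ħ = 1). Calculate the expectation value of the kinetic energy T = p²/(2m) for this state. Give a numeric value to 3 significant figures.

1.76

T = −(ħ²/2m) d²/dx², so ⟨T⟩ = −(ħ²/2m) ∫ φ*·φ'' dx; with m = 1.
d/dx sin(nπx/d) = (nπ/d)·cos(nπx/d) and d²/dx² sin(nπx/d) = −(nπ/d)²·sin(nπx/d); on 0 ≤ x ≤ d, ∫sin²(nπx/d) dx = d/2 and ∫sin(nπx/d)·cos(nπx/d) dx = 0.
⟨T⟩ = 1.7624.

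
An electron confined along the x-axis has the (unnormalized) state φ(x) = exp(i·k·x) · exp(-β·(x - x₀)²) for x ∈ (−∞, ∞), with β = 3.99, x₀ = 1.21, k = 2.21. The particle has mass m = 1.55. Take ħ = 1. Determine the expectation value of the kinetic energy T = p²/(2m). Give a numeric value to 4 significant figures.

2.863

T = −(ħ²/2m) d²/dx², so ⟨T⟩ = −(ħ²/2m) ∫ φ*·φ'' dx / ∫|φ|² dx; with m = 1.55.
Gaussian moments (u = x − x₀): ∫u^(2j)·e^(−2βu²) du = (2j−1)!!/(4β)^j · √(π/(2β)), odd powers integrate to 0; here √(π/(2β)) = 0.62744. Derivatives: φ′ = (ik − 2βu)·φ, φ″ = ((ik − 2βu)² − 2β)·φ; the odd-in-u pieces drop out.
State is unnormalized: ∫|φ|² dx = 0.62744, and ∫φ*·(−ħ²/2m · φ'') dx = 1.7961, so ⟨T⟩ = 1.7961 / 0.62744.
⟨T⟩ = 2.8626.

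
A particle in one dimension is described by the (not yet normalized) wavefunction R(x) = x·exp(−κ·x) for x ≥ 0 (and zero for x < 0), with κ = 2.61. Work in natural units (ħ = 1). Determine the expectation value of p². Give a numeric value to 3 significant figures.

p² R = −ħ² d²R/dx²; ⟨p²⟩ = −ħ² ∫ R*·R'' dx / ∫|R|² dx.
Differentiate x·exp(−κ·x) with the product rule; every integrand then reduces to terms xʲ·e^(−2κx) on [0, ∞), with ∫₀^∞ xʲ·e^(−2κx) dx = j!/(2κ)^(j+1).
State is unnormalized: ∫|R|² dx = 0.014061, and ∫R*·(−ħ² R'') dx = 0.095785, so ⟨p²⟩ = 0.095785 / 0.014061.
⟨p²⟩ = 6.8121.

6.81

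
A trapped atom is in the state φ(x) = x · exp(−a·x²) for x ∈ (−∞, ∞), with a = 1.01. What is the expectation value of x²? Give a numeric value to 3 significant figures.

⟨x²⟩ = ∫ x²·|φ|² dx / ∫|φ|² dx (integrals over the domain).
Expand each integrand as polynomial × e^(−2ax²) and use ∫x^(2j)·e^(−2ax²) dx = (2j−1)!!/(4a)^j · √(π/(2a)), odd powers → 0; here √(π/(2a)) = 1.2471.
State is unnormalized: ∫|φ|² dx = 0.30869, and ∫φ*·x²·φ dx = 0.22922, so ⟨x²⟩ = 0.22922 / 0.30869.
⟨x²⟩ = 0.74257.

0.743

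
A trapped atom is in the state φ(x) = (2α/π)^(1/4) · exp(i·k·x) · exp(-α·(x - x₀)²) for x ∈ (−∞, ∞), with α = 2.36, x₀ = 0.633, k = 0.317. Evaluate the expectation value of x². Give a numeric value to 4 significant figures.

0.5066

⟨x²⟩ = ∫ x²·|φ|² dx (integrals over the domain).
Gaussian moments (u = x − x₀): ∫u^(2j)·e^(−2αu²) du = (2j−1)!!/(4α)^j · √(π/(2α)), odd powers integrate to 0; here √(π/(2α)) = 0.81584.
⟨x²⟩ = 0.50662.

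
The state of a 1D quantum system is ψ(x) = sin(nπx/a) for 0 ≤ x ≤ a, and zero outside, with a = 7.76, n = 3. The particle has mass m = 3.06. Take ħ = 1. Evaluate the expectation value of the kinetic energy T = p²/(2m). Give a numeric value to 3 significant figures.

0.241

T = −(ħ²/2m) d²/dx², so ⟨T⟩ = −(ħ²/2m) ∫ ψ*·ψ'' dx / ∫|ψ|² dx; with m = 3.06.
d/dx sin(nπx/a) = (nπ/a)·cos(nπx/a) and d²/dx² sin(nπx/a) = −(nπ/a)²·sin(nπx/a); on 0 ≤ x ≤ a, ∫sin²(nπx/a) dx = a/2 and ∫sin(nπx/a)·cos(nπx/a) dx = 0.
State is unnormalized: ∫|ψ|² dx = 3.8800, and ∫ψ*·(−ħ²/2m · ψ'') dx = 0.93519, so ⟨T⟩ = 0.93519 / 3.8800.
⟨T⟩ = 0.24103.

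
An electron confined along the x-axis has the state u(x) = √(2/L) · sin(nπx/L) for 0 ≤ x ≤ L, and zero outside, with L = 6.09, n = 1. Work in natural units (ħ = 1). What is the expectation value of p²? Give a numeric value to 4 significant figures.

p² u = −ħ² d²u/dx²; ⟨p²⟩ = −ħ² ∫ u*·u'' dx.
d/dx sin(nπx/L) = (nπ/L)·cos(nπx/L) and d²/dx² sin(nπx/L) = −(nπ/L)²·sin(nπx/L); on 0 ≤ x ≤ L, ∫sin²(nπx/L) dx = L/2 and ∫sin(nπx/L)·cos(nπx/L) dx = 0.
⟨p²⟩ = 0.26611.

0.2661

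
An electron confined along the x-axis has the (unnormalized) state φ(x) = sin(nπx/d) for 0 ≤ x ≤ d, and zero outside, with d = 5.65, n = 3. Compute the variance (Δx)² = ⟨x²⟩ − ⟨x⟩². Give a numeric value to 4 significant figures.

2.481

Compute ⟨x⟩ and ⟨x²⟩ separately, then (Δx)² = ⟨x²⟩ − ⟨x⟩².
With sin²θ = (1 − cos2θ)/2 on 0 ≤ x ≤ d: ∫sin²(nπx/d) dx = d/2, ∫x·sin²(nπx/d) dx = d²/4, ∫x²·sin²(nπx/d) dx = d³·(1/6 − 1/(4n²π²)); higher powers xᵏ the same way, integrating xᵏ·cos(2nπx/d) by parts.
Normalization: ∫|φ|² dx = 2.8250.
⟨x⟩ = 2.8250 and ⟨x²⟩ = 10.461.
(Δx)² = 10.461 − (2.8250)² = 2.4805.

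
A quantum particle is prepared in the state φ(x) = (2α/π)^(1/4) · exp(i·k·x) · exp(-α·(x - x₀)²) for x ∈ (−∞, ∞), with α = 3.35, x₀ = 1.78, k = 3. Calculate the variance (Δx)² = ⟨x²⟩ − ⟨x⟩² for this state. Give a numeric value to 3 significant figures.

0.0746

Compute ⟨x⟩ and ⟨x²⟩ separately, then (Δx)² = ⟨x²⟩ − ⟨x⟩².
Gaussian moments (u = x − x₀): ∫u^(2j)·e^(−2αu²) du = (2j−1)!!/(4α)^j · √(π/(2α)), odd powers integrate to 0; here √(π/(2α)) = 0.68476.
⟨x⟩ = 1.7800 and ⟨x²⟩ = 3.2430.
(Δx)² = 3.2430 − (1.7800)² = 0.074627.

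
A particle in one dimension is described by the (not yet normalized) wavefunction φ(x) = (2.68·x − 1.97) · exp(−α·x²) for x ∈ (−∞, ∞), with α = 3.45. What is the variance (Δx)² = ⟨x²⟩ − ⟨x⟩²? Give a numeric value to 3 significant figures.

Compute ⟨x⟩ and ⟨x²⟩ separately, then (Δx)² = ⟨x²⟩ − ⟨x⟩².
Expand each integrand as polynomial × e^(−2αx²) and use ∫x^(2j)·e^(−2αx²) dx = (2j−1)!!/(4α)^j · √(π/(2α)), odd powers → 0; here √(π/(2α)) = 0.67476.
Normalization: ∫|φ|² dx = 2.9699.
⟨x⟩ = -0.17385 and ⟨x²⟩ = 0.089602.
(Δx)² = 0.089602 − (-0.17385)² = 0.059379.

0.0594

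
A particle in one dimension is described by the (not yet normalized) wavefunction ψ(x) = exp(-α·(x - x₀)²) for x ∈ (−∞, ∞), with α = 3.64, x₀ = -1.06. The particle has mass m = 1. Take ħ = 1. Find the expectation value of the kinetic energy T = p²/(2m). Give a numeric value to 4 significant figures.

T = −(ħ²/2m) d²/dx², so ⟨T⟩ = −(ħ²/2m) ∫ ψ*·ψ'' dx / ∫|ψ|² dx; with m = 1.
Gaussian moments (u = x − x₀): ∫u^(2j)·e^(−2αu²) du = (2j−1)!!/(4α)^j · √(π/(2α)), odd powers integrate to 0; here √(π/(2α)) = 0.65692. Derivatives: d/dx e^(−αu²) = −2αu·e^(−αu²), d²/dx² e^(−αu²) = (4α²u² − 2α)·e^(−αu²).
State is unnormalized: ∫|ψ|² dx = 0.65692, and ∫ψ*·(−ħ²/2m · ψ'') dx = 1.1956, so ⟨T⟩ = 1.1956 / 0.65692.
⟨T⟩ = 1.8200.

1.820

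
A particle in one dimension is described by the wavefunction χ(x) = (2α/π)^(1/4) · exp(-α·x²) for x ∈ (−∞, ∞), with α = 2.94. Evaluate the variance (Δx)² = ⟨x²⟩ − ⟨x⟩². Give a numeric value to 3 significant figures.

0.0850

Compute ⟨x⟩ and ⟨x²⟩ separately, then (Δx)² = ⟨x²⟩ − ⟨x⟩².
Gaussian moments: ∫x^(2j)·e^(−2αx²) dx = (2j−1)!!/(4α)^j · √(π/(2α)), odd powers integrate to 0; here √(π/(2α)) = 0.73095.
⟨x⟩ = 0.0000 and ⟨x²⟩ = 0.085034.
(Δx)² = 0.085034 − (0.0000)² = 0.085034.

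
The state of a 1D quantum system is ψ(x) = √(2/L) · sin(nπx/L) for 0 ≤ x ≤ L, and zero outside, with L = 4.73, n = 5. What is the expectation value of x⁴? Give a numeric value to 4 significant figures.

⟨x⁴⟩ = ∫ x⁴·|ψ|² dx (integrals over the domain).
With sin²θ = (1 − cos2θ)/2 on 0 ≤ x ≤ L: ∫sin²(nπx/L) dx = L/2, ∫x·sin²(nπx/L) dx = L²/4, ∫x²·sin²(nπx/L) dx = L³·(1/6 − 1/(4n²π²)); higher powers xᵏ the same way, integrating xᵏ·cos(2nπx/L) by parts.
⟨x⁴⟩ = 98.093.

98.09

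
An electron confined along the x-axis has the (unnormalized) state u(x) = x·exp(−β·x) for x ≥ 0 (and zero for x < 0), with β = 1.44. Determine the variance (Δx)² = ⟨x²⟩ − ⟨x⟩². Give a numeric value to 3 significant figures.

0.362

Compute ⟨x⟩ and ⟨x²⟩ separately, then (Δx)² = ⟨x²⟩ − ⟨x⟩².
Every integrand reduces to terms xʲ·e^(−2βx) on [0, ∞); use ∫₀^∞ xʲ·e^(−2βx) dx = j!/(2β)^(j+1).
Normalization: ∫|u|² dx = 0.083724.
⟨x⟩ = 1.0417 and ⟨x²⟩ = 1.4468.
(Δx)² = 1.4468 − (1.0417)² = 0.36169.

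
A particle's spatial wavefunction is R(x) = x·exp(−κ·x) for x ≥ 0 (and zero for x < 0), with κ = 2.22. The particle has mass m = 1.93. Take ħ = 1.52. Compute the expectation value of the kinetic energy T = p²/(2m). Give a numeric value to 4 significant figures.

2.950

T = −(ħ²/2m) d²/dx², so ⟨T⟩ = −(ħ²/2m) ∫ R*·R'' dx / ∫|R|² dx; with m = 1.93.
Differentiate x·exp(−κ·x) with the product rule; every integrand then reduces to terms xʲ·e^(−2κx) on [0, ∞), with ∫₀^∞ xʲ·e^(−2κx) dx = j!/(2κ)^(j+1).
State is unnormalized: ∫|R|² dx = 0.022850, and ∫R*·(−ħ²/2m · R'') dx = 0.067404, so ⟨T⟩ = 0.067404 / 0.022850.
⟨T⟩ = 2.9499.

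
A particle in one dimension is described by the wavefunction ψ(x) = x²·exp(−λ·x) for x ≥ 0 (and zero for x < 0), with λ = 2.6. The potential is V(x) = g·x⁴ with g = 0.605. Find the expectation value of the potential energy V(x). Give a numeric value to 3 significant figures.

1.39

⟨V⟩ = ∫ V(x)·|ψ|² dx / ∫|ψ|² dx.
Every integrand reduces to terms xʲ·e^(−2λx) on [0, ∞); use ∫₀^∞ xʲ·e^(−2λx) dx = j!/(2λ)^(j+1).
State is unnormalized: ∫|ψ|² dx = 0.0063124, and ∫ψ*·V(x)·ψ dx = 0.0087750, so ⟨V⟩ = 0.0087750 / 0.0063124.
⟨V⟩ = 1.3901.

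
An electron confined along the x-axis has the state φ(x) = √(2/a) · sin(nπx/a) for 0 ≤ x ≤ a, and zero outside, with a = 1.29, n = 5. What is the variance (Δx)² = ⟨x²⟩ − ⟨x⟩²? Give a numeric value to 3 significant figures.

Compute ⟨x⟩ and ⟨x²⟩ separately, then (Δx)² = ⟨x²⟩ − ⟨x⟩².
With sin²θ = (1 − cos2θ)/2 on 0 ≤ x ≤ a: ∫sin²(nπx/a) dx = a/2, ∫x·sin²(nπx/a) dx = a²/4, ∫x²·sin²(nπx/a) dx = a³·(1/6 − 1/(4n²π²)); higher powers xᵏ the same way, integrating xᵏ·cos(2nπx/a) by parts.
⟨x⟩ = 0.64500 and ⟨x²⟩ = 0.55133.
(Δx)² = 0.55133 − (0.64500)² = 0.13530.

0.135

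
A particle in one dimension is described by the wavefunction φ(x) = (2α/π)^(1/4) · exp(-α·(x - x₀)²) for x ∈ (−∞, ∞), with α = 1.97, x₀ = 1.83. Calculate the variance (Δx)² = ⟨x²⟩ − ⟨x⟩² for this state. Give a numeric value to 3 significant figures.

0.127

Compute ⟨x⟩ and ⟨x²⟩ separately, then (Δx)² = ⟨x²⟩ − ⟨x⟩².
Gaussian moments (u = x − x₀): ∫u^(2j)·e^(−2αu²) du = (2j−1)!!/(4α)^j · √(π/(2α)), odd powers integrate to 0; here √(π/(2α)) = 0.89295.
⟨x⟩ = 1.8300 and ⟨x²⟩ = 3.4758.
(Δx)² = 3.4758 − (1.8300)² = 0.12690.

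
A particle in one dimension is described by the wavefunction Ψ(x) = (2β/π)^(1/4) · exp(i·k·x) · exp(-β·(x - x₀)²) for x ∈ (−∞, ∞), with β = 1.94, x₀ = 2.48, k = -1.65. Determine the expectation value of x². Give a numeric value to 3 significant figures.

⟨x²⟩ = ∫ x²·|Ψ|² dx (integrals over the domain).
Gaussian moments (u = x − x₀): ∫u^(2j)·e^(−2βu²) du = (2j−1)!!/(4β)^j · √(π/(2β)), odd powers integrate to 0; here √(π/(2β)) = 0.89983.
⟨x²⟩ = 6.2793.

6.28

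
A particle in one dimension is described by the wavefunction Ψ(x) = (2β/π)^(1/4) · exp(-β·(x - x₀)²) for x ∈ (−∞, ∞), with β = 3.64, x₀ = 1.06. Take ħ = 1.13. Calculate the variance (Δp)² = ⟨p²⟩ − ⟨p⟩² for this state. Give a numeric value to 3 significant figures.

4.65

Compute ⟨p⟩ and ⟨p²⟩ separately; (Δp)² = ⟨p²⟩ − ⟨p⟩².
Gaussian moments (u = x − x₀): ∫u^(2j)·e^(−2βu²) du = (2j−1)!!/(4β)^j · √(π/(2β)), odd powers integrate to 0; here √(π/(2β)) = 0.65692. Derivatives: d/dx e^(−βu²) = −2βu·e^(−βu²), d²/dx² e^(−βu²) = (4β²u² − 2β)·e^(−βu²).
⟨p⟩ = 0.0000 and ⟨p²⟩ = 4.6479.
(Δp)² = 4.6479 − (0.0000)² = 4.6479.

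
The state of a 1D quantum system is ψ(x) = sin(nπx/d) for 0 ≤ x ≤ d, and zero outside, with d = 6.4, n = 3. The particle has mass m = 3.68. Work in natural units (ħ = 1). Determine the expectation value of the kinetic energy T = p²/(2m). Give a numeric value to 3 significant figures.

T = −(ħ²/2m) d²/dx², so ⟨T⟩ = −(ħ²/2m) ∫ ψ*·ψ'' dx / ∫|ψ|² dx; with m = 3.68.
d/dx sin(nπx/d) = (nπ/d)·cos(nπx/d) and d²/dx² sin(nπx/d) = −(nπ/d)²·sin(nπx/d); on 0 ≤ x ≤ d, ∫sin²(nπx/d) dx = d/2 and ∫sin(nπx/d)·cos(nπx/d) dx = 0.
State is unnormalized: ∫|ψ|² dx = 3.2000, and ∫ψ*·(−ħ²/2m · ψ'') dx = 0.94288, so ⟨T⟩ = 0.94288 / 3.2000.
⟨T⟩ = 0.29465.

0.295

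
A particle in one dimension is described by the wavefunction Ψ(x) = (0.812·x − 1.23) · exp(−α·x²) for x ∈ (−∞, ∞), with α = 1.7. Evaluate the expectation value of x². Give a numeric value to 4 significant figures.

⟨x²⟩ = ∫ x²·|Ψ|² dx / ∫|Ψ|² dx (integrals over the domain).
Expand each integrand as polynomial × e^(−2αx²) and use ∫x^(2j)·e^(−2αx²) dx = (2j−1)!!/(4α)^j · √(π/(2α)), odd powers → 0; here √(π/(2α)) = 0.96125.
State is unnormalized: ∫|Ψ|² dx = 1.5475, and ∫Ψ*·x²·Ψ dx = 0.25498, so ⟨x²⟩ = 0.25498 / 1.5475.
⟨x²⟩ = 0.16477.

0.1648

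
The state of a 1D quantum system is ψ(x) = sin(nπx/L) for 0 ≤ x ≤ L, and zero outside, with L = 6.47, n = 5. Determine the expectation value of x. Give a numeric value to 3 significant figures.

3.24

⟨x⟩ = ∫ x·|ψ|² dx / ∫|ψ|² dx (integrals over the domain).
With sin²θ = (1 − cos2θ)/2 on 0 ≤ x ≤ L: ∫sin²(nπx/L) dx = L/2, ∫x·sin²(nπx/L) dx = L²/4, ∫x²·sin²(nπx/L) dx = L³·(1/6 − 1/(4n²π²)); higher powers xᵏ the same way, integrating xᵏ·cos(2nπx/L) by parts.
State is unnormalized: ∫|ψ|² dx = 3.2350, and ∫ψ*·x·ψ dx = 10.465, so ⟨x⟩ = 10.465 / 3.2350.
⟨x⟩ = 3.2350.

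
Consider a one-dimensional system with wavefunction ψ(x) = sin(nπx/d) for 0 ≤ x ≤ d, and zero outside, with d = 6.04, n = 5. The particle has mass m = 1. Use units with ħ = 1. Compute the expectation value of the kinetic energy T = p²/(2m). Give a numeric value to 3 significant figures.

T = −(ħ²/2m) d²/dx², so ⟨T⟩ = −(ħ²/2m) ∫ ψ*·ψ'' dx / ∫|ψ|² dx; with m = 1.
d/dx sin(nπx/d) = (nπ/d)·cos(nπx/d) and d²/dx² sin(nπx/d) = −(nπ/d)²·sin(nπx/d); on 0 ≤ x ≤ d, ∫sin²(nπx/d) dx = d/2 and ∫sin(nπx/d)·cos(nπx/d) dx = 0.
State is unnormalized: ∫|ψ|² dx = 3.0200, and ∫ψ*·(−ħ²/2m · ψ'') dx = 10.213, so ⟨T⟩ = 10.213 / 3.0200.
⟨T⟩ = 3.3817.

3.38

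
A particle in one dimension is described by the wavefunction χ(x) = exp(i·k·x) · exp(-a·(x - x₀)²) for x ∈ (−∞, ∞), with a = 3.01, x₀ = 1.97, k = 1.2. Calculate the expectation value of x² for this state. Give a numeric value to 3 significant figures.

⟨x²⟩ = ∫ x²·|χ|² dx / ∫|χ|² dx (integrals over the domain).
Gaussian moments (u = x − x₀): ∫u^(2j)·e^(−2au²) du = (2j−1)!!/(4a)^j · √(π/(2a)), odd powers integrate to 0; here √(π/(2a)) = 0.72240.
State is unnormalized: ∫|χ|² dx = 0.72240, and ∫χ*·x²·χ dx = 2.8636, so ⟨x²⟩ = 2.8636 / 0.72240.
⟨x²⟩ = 3.9640.

3.96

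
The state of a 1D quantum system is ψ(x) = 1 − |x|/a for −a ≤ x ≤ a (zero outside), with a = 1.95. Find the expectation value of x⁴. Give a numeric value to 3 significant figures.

0.413

⟨x⁴⟩ = ∫ x⁴·|ψ|² dx / ∫|ψ|² dx (integrals over the domain).
ψ is even, so ∫ over [−a, a] = 2∫₀ᵃ with ψ = 1 − x/a there: ∫₀ᵃ (1 − x/a)² dx = a/3, ∫₀ᵃ x²(1 − x/a)² dx = a³/30, ∫₀ᵃ x⁴(1 − x/a)² dx = a⁵/105.
State is unnormalized: ∫|ψ|² dx = 1.3000, and ∫ψ*·x⁴·ψ dx = 0.53705, so ⟨x⁴⟩ = 0.53705 / 1.3000.
⟨x⁴⟩ = 0.41311.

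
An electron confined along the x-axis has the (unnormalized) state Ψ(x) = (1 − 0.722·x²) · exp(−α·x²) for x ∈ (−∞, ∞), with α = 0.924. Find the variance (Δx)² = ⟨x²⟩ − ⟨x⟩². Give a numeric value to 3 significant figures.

0.150

Compute ⟨x⟩ and ⟨x²⟩ separately, then (Δx)² = ⟨x²⟩ − ⟨x⟩².
Expand each integrand as polynomial × e^(−2αx²) and use ∫x^(2j)·e^(−2αx²) dx = (2j−1)!!/(4α)^j · √(π/(2α)), odd powers → 0; here √(π/(2α)) = 1.3038.
Normalization: ∫|Ψ|² dx = 0.94370.
⟨x⟩ = 0.0000 and ⟨x²⟩ = 0.14965.
(Δx)² = 0.14965 − (0.0000)² = 0.14965.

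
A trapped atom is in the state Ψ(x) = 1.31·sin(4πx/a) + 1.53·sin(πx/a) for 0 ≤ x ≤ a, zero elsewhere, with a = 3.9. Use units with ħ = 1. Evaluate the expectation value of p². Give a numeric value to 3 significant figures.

p² Ψ = −ħ² d²Ψ/dx²; ⟨p²⟩ = −ħ² ∫ Ψ*·Ψ'' dx / ∫|Ψ|² dx.
d²/dx² sin(jπx/a) = −(jπ/a)²·sin(jπx/a); on 0 ≤ x ≤ a, ∫sin²(jπx/a) dx = a/2 and ∫sin(jπx/a)·sin(lπx/a) dx = 0 for j ≠ l, so only diagonal terms survive in ∫|Ψ|² and ∫Ψ·Ψ″; ∫Ψ·Ψ′ dx = [Ψ²/2] between the walls = 0.
State is unnormalized: ∫|Ψ|² dx = 7.9112, and ∫Ψ*·(−ħ² Ψ'') dx = 37.705, so ⟨p²⟩ = 37.705 / 7.9112.
⟨p²⟩ = 4.7661.

4.77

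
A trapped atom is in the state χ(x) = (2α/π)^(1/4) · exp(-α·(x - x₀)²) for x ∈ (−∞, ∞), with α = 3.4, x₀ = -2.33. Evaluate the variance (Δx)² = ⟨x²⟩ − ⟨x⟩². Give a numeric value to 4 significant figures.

Compute ⟨x⟩ and ⟨x²⟩ separately, then (Δx)² = ⟨x²⟩ − ⟨x⟩².
Gaussian moments (u = x − x₀): ∫u^(2j)·e^(−2αu²) du = (2j−1)!!/(4α)^j · √(π/(2α)), odd powers integrate to 0; here √(π/(2α)) = 0.67971.
⟨x⟩ = -2.3300 and ⟨x²⟩ = 5.5024.
(Δx)² = 5.5024 − (-2.3300)² = 0.073529.

0.07353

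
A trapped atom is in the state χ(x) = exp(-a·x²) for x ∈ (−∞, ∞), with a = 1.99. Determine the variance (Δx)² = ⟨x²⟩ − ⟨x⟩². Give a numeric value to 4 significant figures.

Compute ⟨x⟩ and ⟨x²⟩ separately, then (Δx)² = ⟨x²⟩ − ⟨x⟩².
Gaussian moments: ∫x^(2j)·e^(−2ax²) dx = (2j−1)!!/(4a)^j · √(π/(2a)), odd powers integrate to 0; here √(π/(2a)) = 0.88845.
Normalization: ∫|χ|² dx = 0.88845.
⟨x⟩ = 0.0000 and ⟨x²⟩ = 0.12563.
(Δx)² = 0.12563 − (0.0000)² = 0.12563.

0.1256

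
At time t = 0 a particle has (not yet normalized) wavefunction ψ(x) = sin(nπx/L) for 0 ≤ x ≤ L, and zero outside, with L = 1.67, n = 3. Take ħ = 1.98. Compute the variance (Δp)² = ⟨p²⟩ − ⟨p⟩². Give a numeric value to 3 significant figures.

Compute ⟨p⟩ and ⟨p²⟩ separately; (Δp)² = ⟨p²⟩ − ⟨p⟩².
d/dx sin(nπx/L) = (nπ/L)·cos(nπx/L) and d²/dx² sin(nπx/L) = −(nπ/L)²·sin(nπx/L); on 0 ≤ x ≤ L, ∫sin²(nπx/L) dx = L/2 and ∫sin(nπx/L)·cos(nπx/L) dx = 0.
Normalization: ∫|ψ|² dx = 0.83500.
⟨p⟩ = 0.0000 and ⟨p²⟩ = 124.86.
(Δp)² = 124.86 − (0.0000)² = 124.86.

125.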